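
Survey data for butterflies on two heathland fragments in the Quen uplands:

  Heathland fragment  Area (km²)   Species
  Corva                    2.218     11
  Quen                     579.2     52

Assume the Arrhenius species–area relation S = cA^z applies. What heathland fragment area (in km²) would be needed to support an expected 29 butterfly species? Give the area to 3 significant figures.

71.5 km²

z = ln(52/11) / ln(579.2/2.218) = 1.5533 / 5.5650 = 0.2791
c = 11 / 2.218^0.2791 = 11 / 1.249 = 8.807
A = (29/8.807)^(1/0.2791) ⇒ ln A = ln(3.293)/0.2791 = 4.2696
A = e^4.2696 ≈ 71.49 km²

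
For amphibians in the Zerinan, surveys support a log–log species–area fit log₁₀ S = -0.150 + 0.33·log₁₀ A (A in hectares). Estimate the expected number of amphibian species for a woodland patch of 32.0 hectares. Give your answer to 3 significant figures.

S = 0.7079 × 32^0.33 = 0.7079 × 3.138 ≈ 2.222

2.22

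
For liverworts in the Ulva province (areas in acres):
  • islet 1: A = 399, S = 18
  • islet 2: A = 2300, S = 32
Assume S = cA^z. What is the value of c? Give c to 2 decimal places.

2.52

z = ln(S₂/S₁) / ln(A₂/A₁) = ln(32/18) / ln(2300/399) = 0.5754 / 1.7517 = 0.3285
c = S₁ / A₁^z = 18 / 399^0.3285 = 18 / 7.15 = 2.517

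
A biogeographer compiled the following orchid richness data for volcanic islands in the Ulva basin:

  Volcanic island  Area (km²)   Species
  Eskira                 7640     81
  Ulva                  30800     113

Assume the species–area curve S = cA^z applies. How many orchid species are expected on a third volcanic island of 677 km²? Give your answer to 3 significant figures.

45.4

z = ln(113/81) / ln(30800/7640) = 0.3329 / 1.3941 = 0.2388
c = 81 / 7640^0.2388 = 81 / 8.46 = 9.575
S₃ = 9.575 × 677^0.2388 = 9.575 × 4.742 ≈ 45.41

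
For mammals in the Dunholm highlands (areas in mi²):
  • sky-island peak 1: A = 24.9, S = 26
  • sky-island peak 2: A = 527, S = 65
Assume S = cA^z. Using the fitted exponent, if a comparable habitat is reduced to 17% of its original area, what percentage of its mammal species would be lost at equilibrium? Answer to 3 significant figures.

41.3%

z = ln(65/26) / ln(527/24.9) = 0.9163 / 3.0523 = 0.3002
S_new/S_old = (A_new/A_old)^z = 0.17^0.3002 = exp(0.3002 × -1.7720) = 0.5875
Fraction lost = 1 − 0.5875 = 0.4125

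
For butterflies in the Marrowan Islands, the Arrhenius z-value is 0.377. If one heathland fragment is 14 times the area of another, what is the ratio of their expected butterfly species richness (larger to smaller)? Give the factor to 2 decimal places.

S₂/S₁ = (A₂/A₁)^z = 14^0.377
ln(S₂/S₁) = 0.377 × ln 14 = 0.377 × 2.6391 = 0.9949
S₂/S₁ = e^0.9949 ≈ 2.705

2.70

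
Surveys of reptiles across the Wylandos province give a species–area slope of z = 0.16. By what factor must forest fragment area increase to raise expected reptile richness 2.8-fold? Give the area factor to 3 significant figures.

623

(A₂/A₁)^0.16 = 2.8, so A₂/A₁ = 2.8^(1/0.16) = 2.8^6.25
ln(A₂/A₁) = ln 2.8 / 0.16 = 1.0296 / 0.16 = 6.4351
A₂/A₁ = e^6.4351 ≈ 623.4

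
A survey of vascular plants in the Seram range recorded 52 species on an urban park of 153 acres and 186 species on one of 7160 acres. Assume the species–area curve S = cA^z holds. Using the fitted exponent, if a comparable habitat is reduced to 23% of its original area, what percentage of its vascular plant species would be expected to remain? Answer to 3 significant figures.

z = ln(186/52) / ln(7160/153) = 1.2745 / 3.8458 = 0.3314
S_new/S_old = (A_new/A_old)^z = 0.23^0.3314 = exp(0.3314 × -1.4697) = 0.6144

61.4%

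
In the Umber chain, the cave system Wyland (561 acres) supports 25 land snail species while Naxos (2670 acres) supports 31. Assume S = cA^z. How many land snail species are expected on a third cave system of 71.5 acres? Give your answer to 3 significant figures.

18.8

z = ln(31/25) / ln(2670/561) = 0.2151 / 1.5601 = 0.1379
c = 25 / 561^0.1379 = 25 / 2.393 = 10.44
S₃ = 10.44 × 71.5^0.1379 = 10.44 × 1.802 ≈ 18.82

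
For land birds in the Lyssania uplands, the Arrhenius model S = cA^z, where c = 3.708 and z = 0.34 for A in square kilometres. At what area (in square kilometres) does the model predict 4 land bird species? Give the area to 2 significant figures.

4 = 3.708 × A^0.34  ⇒  A^0.34 = 4/3.708 = 1.079
ln A = ln(1.079) / 0.34 = 0.0758 / 0.34 = 0.2229
A = e^0.2229 ≈ 1.25 square kilometres

1.2 square kilometres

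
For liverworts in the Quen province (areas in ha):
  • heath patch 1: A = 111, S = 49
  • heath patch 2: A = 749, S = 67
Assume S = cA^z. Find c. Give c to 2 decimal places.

22.65

z = ln(S₂/S₁) / ln(A₂/A₁) = ln(67/49) / ln(749/111) = 0.3129 / 1.9092 = 0.1639
c = S₁ / A₁^z = 49 / 111^0.1639 = 49 / 2.164 = 22.65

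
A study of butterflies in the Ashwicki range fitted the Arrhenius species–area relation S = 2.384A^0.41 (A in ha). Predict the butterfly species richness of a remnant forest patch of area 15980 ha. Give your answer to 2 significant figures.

S = 2.384 × 15980^0.41
ln S = ln 2.384 + 0.41 × ln 15980 = 0.8688 + 0.41 × 9.6791 = 4.8372
S = e^4.8372 ≈ 126.1

130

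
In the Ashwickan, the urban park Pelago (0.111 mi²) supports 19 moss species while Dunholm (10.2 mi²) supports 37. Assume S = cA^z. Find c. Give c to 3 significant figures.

26.3

z = ln(S₂/S₁) / ln(A₂/A₁) = ln(37/19) / ln(10.2/0.111) = 0.6665 / 4.5206 = 0.1474
c = S₁ / A₁^z = 19 / 0.111^0.1474 = 19 / 0.7232 = 26.27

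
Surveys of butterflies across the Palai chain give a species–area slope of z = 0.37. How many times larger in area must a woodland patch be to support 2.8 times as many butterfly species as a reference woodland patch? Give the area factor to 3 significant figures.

(A₂/A₁)^0.37 = 2.8, so A₂/A₁ = 2.8^(1/0.37) = 2.8^2.703
ln(A₂/A₁) = ln 2.8 / 0.37 = 1.0296 / 0.37 = 2.7828
A₂/A₁ = e^2.7828 ≈ 16.16

16.2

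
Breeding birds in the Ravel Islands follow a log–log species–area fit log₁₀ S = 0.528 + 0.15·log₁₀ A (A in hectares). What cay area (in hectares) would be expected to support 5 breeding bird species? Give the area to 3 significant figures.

5 = 3.373 × A^0.15  ⇒  A^0.15 = 5/3.373 = 1.482
ln A = ln(1.482) / 0.15 = 0.3937 / 0.15 = 2.6245
A = e^2.6245 ≈ 13.8 hectares

13.8 hectares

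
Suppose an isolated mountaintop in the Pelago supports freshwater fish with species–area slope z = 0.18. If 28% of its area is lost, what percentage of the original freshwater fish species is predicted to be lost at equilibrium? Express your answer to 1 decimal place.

5.7%

S_new/S_old = (A_new/A_old)^z = 0.72^0.18
= exp(0.18 × ln 0.72) = exp(0.18 × -0.3285) = exp(-0.0591) ≈ 0.9426
Fraction lost = 1 − 0.9426 = 0.05742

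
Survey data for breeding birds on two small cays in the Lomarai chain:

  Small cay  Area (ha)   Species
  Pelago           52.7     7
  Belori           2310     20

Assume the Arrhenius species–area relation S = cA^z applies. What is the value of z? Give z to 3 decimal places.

Taking logs: ln S = ln c + z ln A, so z = (ln S₂ − ln S₁)/(ln A₂ − ln A₁).
z = ln(20/7) / ln(2310/52.7) = ln(2.857) / ln(43.83) = 1.0498 / 3.7804 = 0.2777

0.278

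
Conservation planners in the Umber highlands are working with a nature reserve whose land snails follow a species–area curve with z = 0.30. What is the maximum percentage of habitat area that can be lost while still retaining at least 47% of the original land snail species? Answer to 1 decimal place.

Need (A_new/A_old)^0.3 = 0.47, so A_new/A_old = 0.47^(1/0.3) = 0.47^3.333
ln(A_new/A_old) = ln 0.47 / 0.3 = -0.7550 / 0.3 = -2.5167
A_new/A_old = e^-2.5167 ≈ 0.08072
Fraction that can be lost = 1 − 0.08072 = 0.9193

91.9%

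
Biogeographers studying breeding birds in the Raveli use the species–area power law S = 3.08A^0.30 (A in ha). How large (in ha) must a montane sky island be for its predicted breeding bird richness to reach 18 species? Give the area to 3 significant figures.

18 = 3.08 × A^0.3  ⇒  A^0.3 = 18/3.08 = 5.844
ln A = ln(5.844) / 0.3 = 1.7654 / 0.3 = 5.8848
A = e^5.8848 ≈ 359.5 ha

360 ha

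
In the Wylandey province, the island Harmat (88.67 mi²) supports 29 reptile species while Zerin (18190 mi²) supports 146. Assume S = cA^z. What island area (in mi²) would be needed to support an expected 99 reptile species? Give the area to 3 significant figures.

5060 mi²

z = ln(146/29) / ln(18190/88.67) = 1.6163 / 5.3237 = 0.3036
c = 29 / 88.67^0.3036 = 29 / 3.903 = 7.431
A = (99/7.431)^(1/0.3036) ⇒ ln A = ln(13.32)/0.3036 = 8.5291
A = e^8.5291 ≈ 5060 mi²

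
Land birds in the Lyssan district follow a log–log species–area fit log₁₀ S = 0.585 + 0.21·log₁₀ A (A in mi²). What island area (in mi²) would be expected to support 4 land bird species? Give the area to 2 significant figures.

4 = 3.846 × A^0.21  ⇒  A^0.21 = 4/3.846 = 1.04
ln A = ln(1.04) / 0.21 = 0.0393 / 0.21 = 0.1871
A = e^0.1871 ≈ 1.206 mi²

1.2 mi²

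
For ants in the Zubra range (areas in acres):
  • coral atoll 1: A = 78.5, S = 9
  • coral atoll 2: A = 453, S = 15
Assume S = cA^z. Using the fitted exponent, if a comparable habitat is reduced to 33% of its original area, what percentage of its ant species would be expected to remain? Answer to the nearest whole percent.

72%

z = ln(15/9) / ln(453/78.5) = 0.5108 / 1.7528 = 0.2914
S_new/S_old = (A_new/A_old)^z = 0.33^0.2914 = exp(0.2914 × -1.1087) = 0.7239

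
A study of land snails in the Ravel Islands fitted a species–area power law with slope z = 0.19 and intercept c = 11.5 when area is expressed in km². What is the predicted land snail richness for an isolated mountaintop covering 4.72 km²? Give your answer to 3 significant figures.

15.4

S = 11.5 × 4.72^0.19 = 11.5 × 1.343 ≈ 15.44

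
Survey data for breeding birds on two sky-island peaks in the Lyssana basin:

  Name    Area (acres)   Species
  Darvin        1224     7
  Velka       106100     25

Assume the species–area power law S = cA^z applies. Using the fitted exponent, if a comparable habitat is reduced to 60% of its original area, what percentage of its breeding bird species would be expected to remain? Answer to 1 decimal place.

86.4%

z = ln(25/7) / ln(106100/1224) = 1.2730 / 4.4623 = 0.2853
S_new/S_old = (A_new/A_old)^z = 0.6^0.2853 = exp(0.2853 × -0.5108) = 0.8644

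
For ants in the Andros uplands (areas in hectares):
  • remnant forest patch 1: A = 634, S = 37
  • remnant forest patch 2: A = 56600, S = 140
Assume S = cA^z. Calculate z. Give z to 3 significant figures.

0.296

Taking logs: ln S = ln c + z ln A, so z = (ln S₂ − ln S₁)/(ln A₂ − ln A₁).
z = ln(140/37) / ln(56600/634) = ln(3.784) / ln(89.27) = 1.3307 / 4.4917 = 0.2963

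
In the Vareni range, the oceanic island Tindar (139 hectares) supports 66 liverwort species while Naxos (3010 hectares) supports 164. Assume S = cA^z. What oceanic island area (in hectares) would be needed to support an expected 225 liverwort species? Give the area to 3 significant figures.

z = ln(164/66) / ln(3010/139) = 0.9102 / 3.0752 = 0.2960
c = 66 / 139^0.2960 = 66 / 4.308 = 15.32
A = (225/15.32)^(1/0.2960) ⇒ ln A = ln(14.69)/0.2960 = 9.0781
A = e^9.0781 ≈ 8761 hectares

8760 hectares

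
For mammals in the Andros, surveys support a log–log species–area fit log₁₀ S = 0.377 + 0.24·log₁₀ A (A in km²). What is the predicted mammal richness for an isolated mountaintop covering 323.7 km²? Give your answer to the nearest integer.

S = 2.382 × 323.7^0.24
ln S = ln 2.382 + 0.24 × ln 323.7 = 0.8681 + 0.24 × 5.7798 = 2.2552
S = e^2.2552 ≈ 9.537

10 species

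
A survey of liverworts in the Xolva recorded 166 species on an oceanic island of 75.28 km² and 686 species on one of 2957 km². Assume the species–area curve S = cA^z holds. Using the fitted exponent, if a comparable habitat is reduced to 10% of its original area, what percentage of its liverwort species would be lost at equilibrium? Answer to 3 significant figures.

z = ln(686/166) / ln(2957/75.28) = 1.4189 / 3.6707 = 0.3865
S_new/S_old = (A_new/A_old)^z = 0.1^0.3865 = exp(0.3865 × -2.3026) = 0.4106
Fraction lost = 1 − 0.4106 = 0.5894

58.9%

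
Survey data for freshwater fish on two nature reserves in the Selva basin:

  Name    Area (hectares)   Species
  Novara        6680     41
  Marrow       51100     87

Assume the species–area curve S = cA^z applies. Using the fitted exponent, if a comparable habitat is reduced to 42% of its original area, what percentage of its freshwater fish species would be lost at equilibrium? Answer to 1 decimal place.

z = ln(87/41) / ln(51100/6680) = 0.7523 / 2.0347 = 0.3698
S_new/S_old = (A_new/A_old)^z = 0.42^0.3698 = exp(0.3698 × -0.8675) = 0.7256
Fraction lost = 1 − 0.7256 = 0.2744

27.4%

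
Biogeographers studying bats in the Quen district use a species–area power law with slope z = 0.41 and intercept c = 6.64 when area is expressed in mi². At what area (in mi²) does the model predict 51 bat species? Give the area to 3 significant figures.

144 mi²

51 = 6.64 × A^0.41  ⇒  A^0.41 = 51/6.64 = 7.681
ln A = ln(7.681) / 0.41 = 2.0387 / 0.41 = 4.9725
A = e^4.9725 ≈ 144.4 mi²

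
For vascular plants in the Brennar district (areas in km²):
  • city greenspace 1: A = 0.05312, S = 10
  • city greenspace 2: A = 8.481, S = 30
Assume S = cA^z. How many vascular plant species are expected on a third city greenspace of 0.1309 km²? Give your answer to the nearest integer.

z = ln(30/10) / ln(8.481/0.05312) = 1.0986 / 5.0730 = 0.2166
c = 10 / 0.05312^0.2166 = 10 / 0.5296 = 18.88
S₃ = 18.88 × 0.1309^0.2166 = 18.88 × 0.6438 ≈ 12.16

12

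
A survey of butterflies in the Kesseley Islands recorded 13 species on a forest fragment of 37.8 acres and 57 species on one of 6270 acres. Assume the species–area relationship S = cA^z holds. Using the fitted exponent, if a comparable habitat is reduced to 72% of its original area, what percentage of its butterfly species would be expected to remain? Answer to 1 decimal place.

z = ln(57/13) / ln(6270/37.8) = 1.4781 / 5.1112 = 0.2892
S_new/S_old = (A_new/A_old)^z = 0.72^0.2892 = exp(0.2892 × -0.3285) = 0.9094

90.9%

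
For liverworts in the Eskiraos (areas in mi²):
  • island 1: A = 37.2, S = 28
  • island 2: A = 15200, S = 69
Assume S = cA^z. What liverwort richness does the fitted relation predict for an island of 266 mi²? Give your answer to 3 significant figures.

z = ln(69/28) / ln(15200/37.2) = 0.9019 / 6.0127 = 0.1500
c = 28 / 37.2^0.1500 = 28 / 1.72 = 16.28
S₃ = 16.28 × 266^0.1500 = 16.28 × 2.311 ≈ 37.61

37.6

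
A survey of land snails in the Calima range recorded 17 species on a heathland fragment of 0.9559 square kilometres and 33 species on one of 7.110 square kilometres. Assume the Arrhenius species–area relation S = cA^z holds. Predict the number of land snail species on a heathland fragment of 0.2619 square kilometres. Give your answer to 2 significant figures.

z = ln(33/17) / ln(7.11/0.9559) = 0.6633 / 2.0066 = 0.3306
c = 17 / 0.9559^0.3306 = 17 / 0.9852 = 17.26
S₃ = 17.26 × 0.2619^0.3306 = 17.26 × 0.6422 ≈ 11.08

11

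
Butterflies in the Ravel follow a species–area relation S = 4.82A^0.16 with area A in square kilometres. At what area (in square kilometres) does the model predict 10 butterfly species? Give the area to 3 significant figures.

10 = 4.82 × A^0.16  ⇒  A^0.16 = 10/4.82 = 2.075
ln A = ln(2.075) / 0.16 = 0.7298 / 0.16 = 4.5613
A = e^4.5613 ≈ 95.71 square kilometres

95.7 square kilometres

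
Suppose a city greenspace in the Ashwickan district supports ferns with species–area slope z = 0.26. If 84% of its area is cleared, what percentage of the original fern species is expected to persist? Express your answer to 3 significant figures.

S_new/S_old = (A_new/A_old)^z = 0.16^0.26
= exp(0.26 × ln 0.16) = exp(0.26 × -1.8326) = exp(-0.4765) ≈ 0.621

62.1%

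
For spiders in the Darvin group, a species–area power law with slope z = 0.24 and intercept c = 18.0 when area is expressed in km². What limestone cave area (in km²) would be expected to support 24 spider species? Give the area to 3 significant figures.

24 = 18 × A^0.24  ⇒  A^0.24 = 24/18 = 1.333
ln A = ln(1.333) / 0.24 = 0.2877 / 0.24 = 1.1987
A = e^1.1987 ≈ 3.316 km²

3.32 km²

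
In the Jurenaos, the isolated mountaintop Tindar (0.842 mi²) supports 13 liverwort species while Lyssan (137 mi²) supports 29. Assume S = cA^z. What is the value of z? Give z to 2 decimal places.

Taking logs: ln S = ln c + z ln A, so z = (ln S₂ − ln S₁)/(ln A₂ − ln A₁).
z = ln(29/13) / ln(137/0.842) = ln(2.231) / ln(162.7) = 0.8023 / 5.0920 = 0.1576

0.16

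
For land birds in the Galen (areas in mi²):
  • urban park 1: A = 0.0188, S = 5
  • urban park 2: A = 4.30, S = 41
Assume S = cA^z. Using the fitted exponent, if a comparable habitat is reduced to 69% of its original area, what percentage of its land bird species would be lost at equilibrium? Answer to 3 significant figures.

z = ln(41/5) / ln(4.3/0.0188) = 2.1041 / 5.4325 = 0.3873
S_new/S_old = (A_new/A_old)^z = 0.69^0.3873 = exp(0.3873 × -0.3711) = 0.8661
Fraction lost = 1 − 0.8661 = 0.1339

13.4%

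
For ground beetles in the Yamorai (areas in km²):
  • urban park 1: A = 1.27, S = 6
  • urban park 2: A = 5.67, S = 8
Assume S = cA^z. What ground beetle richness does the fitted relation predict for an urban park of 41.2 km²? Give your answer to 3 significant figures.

11.7

z = ln(8/6) / ln(5.67/1.27) = 0.2877 / 1.4962 = 0.1923
c = 6 / 1.27^0.1923 = 6 / 1.047 = 5.73
S₃ = 5.73 × 41.2^0.1923 = 5.73 × 2.044 ≈ 11.71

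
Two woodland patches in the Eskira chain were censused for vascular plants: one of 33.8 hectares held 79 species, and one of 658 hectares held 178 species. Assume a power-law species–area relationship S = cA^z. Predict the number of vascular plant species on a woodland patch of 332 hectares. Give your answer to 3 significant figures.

148

z = ln(178/79) / ln(658/33.8) = 0.8123 / 2.9687 = 0.2736
c = 79 / 33.8^0.2736 = 79 / 2.62 = 30.15
S₃ = 30.15 × 332^0.2736 = 30.15 × 4.896 ≈ 147.6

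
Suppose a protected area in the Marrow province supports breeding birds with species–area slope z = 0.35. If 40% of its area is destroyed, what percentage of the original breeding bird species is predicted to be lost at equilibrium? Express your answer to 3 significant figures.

S_new/S_old = (A_new/A_old)^z = 0.6^0.35
= exp(0.35 × ln 0.6) = exp(0.35 × -0.5108) = exp(-0.1788) ≈ 0.8363
Fraction lost = 1 − 0.8363 = 0.1637

16.4%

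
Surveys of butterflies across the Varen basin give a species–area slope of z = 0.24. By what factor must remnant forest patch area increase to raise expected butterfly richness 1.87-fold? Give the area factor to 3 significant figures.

(A₂/A₁)^0.24 = 1.87, so A₂/A₁ = 1.87^(1/0.24) = 1.87^4.167
ln(A₂/A₁) = ln 1.87 / 0.24 = 0.6259 / 0.24 = 2.6081
A₂/A₁ = e^2.6081 ≈ 13.57

13.6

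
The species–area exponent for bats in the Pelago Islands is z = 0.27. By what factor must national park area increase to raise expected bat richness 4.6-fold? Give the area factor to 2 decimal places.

(A₂/A₁)^0.27 = 4.6, so A₂/A₁ = 4.6^(1/0.27) = 4.6^3.704
ln(A₂/A₁) = ln 4.6 / 0.27 = 1.5261 / 0.27 = 5.6521
A₂/A₁ = e^5.6521 ≈ 284.9

284.88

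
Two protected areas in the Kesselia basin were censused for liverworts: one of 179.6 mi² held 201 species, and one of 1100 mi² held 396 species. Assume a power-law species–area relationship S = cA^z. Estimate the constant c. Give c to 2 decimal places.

z = ln(S₂/S₁) / ln(A₂/A₁) = ln(396/201) / ln(1100/179.6) = 0.6781 / 1.8123 = 0.3742
c = S₁ / A₁^z = 201 / 179.6^0.3742 = 201 / 6.974 = 28.82

28.82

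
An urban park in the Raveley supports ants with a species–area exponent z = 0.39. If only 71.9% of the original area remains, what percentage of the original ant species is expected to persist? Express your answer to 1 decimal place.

S_new/S_old = (A_new/A_old)^z = 0.719^0.39
= exp(0.39 × ln 0.719) = exp(0.39 × -0.3299) = exp(-0.1287) ≈ 0.8793

87.9%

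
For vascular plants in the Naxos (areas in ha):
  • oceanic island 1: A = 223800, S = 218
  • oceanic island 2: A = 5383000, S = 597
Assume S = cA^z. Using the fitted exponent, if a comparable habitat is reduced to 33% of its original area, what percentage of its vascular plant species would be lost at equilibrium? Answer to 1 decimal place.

z = ln(597/218) / ln(5383000/223800) = 1.0074 / 3.1802 = 0.3168
S_new/S_old = (A_new/A_old)^z = 0.33^0.3168 = exp(0.3168 × -1.1087) = 0.7038
Fraction lost = 1 − 0.7038 = 0.2962

29.6%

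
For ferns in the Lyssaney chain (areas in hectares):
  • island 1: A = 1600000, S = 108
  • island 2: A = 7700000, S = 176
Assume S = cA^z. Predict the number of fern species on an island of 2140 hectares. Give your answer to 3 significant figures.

13.8

z = ln(176/108) / ln(7700000/1600000) = 0.4884 / 1.5712 = 0.3108
c = 108 / 1600000^0.3108 = 108 / 84.78 = 1.274
S₃ = 1.274 × 2140^0.3108 = 1.274 × 10.84 ≈ 13.81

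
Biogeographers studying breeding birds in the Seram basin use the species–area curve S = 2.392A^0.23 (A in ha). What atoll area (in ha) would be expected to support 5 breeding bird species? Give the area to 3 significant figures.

5 = 2.392 × A^0.23  ⇒  A^0.23 = 5/2.392 = 2.09
ln A = ln(2.09) / 0.23 = 0.7373 / 0.23 = 3.2057
A = e^3.2057 ≈ 24.67 ha

24.7 ha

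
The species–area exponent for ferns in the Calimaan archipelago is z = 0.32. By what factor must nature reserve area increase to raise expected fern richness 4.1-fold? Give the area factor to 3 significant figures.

82.2

(A₂/A₁)^0.32 = 4.1, so A₂/A₁ = 4.1^(1/0.32) = 4.1^3.125
ln(A₂/A₁) = ln 4.1 / 0.32 = 1.4110 / 0.32 = 4.4093
A₂/A₁ = e^4.4093 ≈ 82.21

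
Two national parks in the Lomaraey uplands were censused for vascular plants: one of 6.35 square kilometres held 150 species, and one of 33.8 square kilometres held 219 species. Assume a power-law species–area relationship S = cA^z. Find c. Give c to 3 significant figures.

98.7

z = ln(S₂/S₁) / ln(A₂/A₁) = ln(219/150) / ln(33.8/6.35) = 0.3784 / 1.6720 = 0.2263
c = S₁ / A₁^z = 150 / 6.35^0.2263 = 150 / 1.519 = 98.72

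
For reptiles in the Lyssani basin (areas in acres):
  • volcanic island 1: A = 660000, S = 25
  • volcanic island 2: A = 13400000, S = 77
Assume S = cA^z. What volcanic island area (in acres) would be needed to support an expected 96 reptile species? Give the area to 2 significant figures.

z = ln(77/25) / ln(13400000/660000) = 1.1249 / 3.0108 = 0.3736
c = 25 / 660000^0.3736 = 25 / 149.4 = 0.1673
A = (96/0.1673)^(1/0.3736) ⇒ ln A = ln(573.7)/0.3736 = 17.0010
A = e^17.0010 ≈ 24179788 acres

24000000 acres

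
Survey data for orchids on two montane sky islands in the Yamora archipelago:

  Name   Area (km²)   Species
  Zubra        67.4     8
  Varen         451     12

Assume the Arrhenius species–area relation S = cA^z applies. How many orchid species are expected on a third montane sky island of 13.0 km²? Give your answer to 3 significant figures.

5.63

z = ln(12/8) / ln(451/67.4) = 0.4055 / 1.9008 = 0.2133
c = 8 / 67.4^0.2133 = 8 / 2.455 = 3.259
S₃ = 3.259 × 13^0.2133 = 3.259 × 1.728 ≈ 5.632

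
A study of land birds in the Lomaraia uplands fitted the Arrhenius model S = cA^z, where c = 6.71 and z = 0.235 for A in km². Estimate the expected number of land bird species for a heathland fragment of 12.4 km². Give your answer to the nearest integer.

S = 6.71 × 12.4^0.235
ln S = ln 6.71 + 0.235 × ln 12.4 = 1.9036 + 0.235 × 2.5177 = 2.4953
S = e^2.4953 ≈ 12.12

12 species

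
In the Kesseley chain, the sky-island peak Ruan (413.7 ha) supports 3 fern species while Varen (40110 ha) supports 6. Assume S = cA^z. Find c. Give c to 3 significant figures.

1.20

z = ln(S₂/S₁) / ln(A₂/A₁) = ln(6/3) / ln(40110/413.7) = 0.6931 / 4.5742 = 0.1515
c = S₁ / A₁^z = 3 / 413.7^0.1515 = 3 / 2.492 = 1.204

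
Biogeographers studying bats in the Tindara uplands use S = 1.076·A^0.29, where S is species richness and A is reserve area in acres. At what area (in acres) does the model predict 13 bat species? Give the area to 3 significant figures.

5390 acres

13 = 1.076 × A^0.29  ⇒  A^0.29 = 13/1.076 = 12.08
ln A = ln(12.08) / 0.29 = 2.4917 / 0.29 = 8.5921
A = e^8.5921 ≈ 5389 acres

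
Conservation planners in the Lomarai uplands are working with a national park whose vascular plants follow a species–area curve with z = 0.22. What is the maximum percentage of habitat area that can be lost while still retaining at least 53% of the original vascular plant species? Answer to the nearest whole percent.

Need (A_new/A_old)^0.22 = 0.53, so A_new/A_old = 0.53^(1/0.22) = 0.53^4.545
ln(A_new/A_old) = ln 0.53 / 0.22 = -0.6349 / 0.22 = -2.8858
A_new/A_old = e^-2.8858 ≈ 0.05581
Fraction that can be lost = 1 − 0.05581 = 0.9442

94%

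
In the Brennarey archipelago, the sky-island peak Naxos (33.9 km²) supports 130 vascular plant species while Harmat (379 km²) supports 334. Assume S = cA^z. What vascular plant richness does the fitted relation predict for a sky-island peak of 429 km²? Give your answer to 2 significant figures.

z = ln(334/130) / ln(379/33.9) = 0.9436 / 2.4141 = 0.3909
c = 130 / 33.9^0.3909 = 130 / 3.964 = 32.8
S₃ = 32.8 × 429^0.3909 = 32.8 × 10.69 ≈ 350.6

350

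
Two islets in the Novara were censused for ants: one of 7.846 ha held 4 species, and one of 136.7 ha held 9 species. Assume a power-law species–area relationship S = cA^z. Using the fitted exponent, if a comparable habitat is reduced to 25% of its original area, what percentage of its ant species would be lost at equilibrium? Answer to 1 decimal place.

z = ln(9/4) / ln(136.7/7.846) = 0.8109 / 2.8578 = 0.2838
S_new/S_old = (A_new/A_old)^z = 0.25^0.2838 = exp(0.2838 × -1.3863) = 0.6748
Fraction lost = 1 − 0.6748 = 0.3252

32.5%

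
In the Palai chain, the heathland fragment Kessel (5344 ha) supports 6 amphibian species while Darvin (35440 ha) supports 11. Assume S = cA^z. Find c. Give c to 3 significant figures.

z = ln(S₂/S₁) / ln(A₂/A₁) = ln(11/6) / ln(35440/5344) = 0.6061 / 1.8919 = 0.3204
c = S₁ / A₁^z = 6 / 5344^0.3204 = 6 / 15.64 = 0.3835

0.384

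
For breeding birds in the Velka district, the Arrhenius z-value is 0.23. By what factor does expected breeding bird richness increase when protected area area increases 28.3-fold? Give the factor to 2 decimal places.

2.16

S₂/S₁ = (A₂/A₁)^z = 28.3^0.23
ln(S₂/S₁) = 0.23 × ln 28.3 = 0.23 × 3.3429 = 0.7689
S₂/S₁ = e^0.7689 ≈ 2.157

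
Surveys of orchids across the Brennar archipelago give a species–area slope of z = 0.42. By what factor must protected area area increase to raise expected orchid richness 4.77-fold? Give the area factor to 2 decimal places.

41.26

(A₂/A₁)^0.42 = 4.77, so A₂/A₁ = 4.77^(1/0.42) = 4.77^2.381
ln(A₂/A₁) = ln 4.77 / 0.42 = 1.5623 / 0.42 = 3.7199
A₂/A₁ = e^3.7199 ≈ 41.26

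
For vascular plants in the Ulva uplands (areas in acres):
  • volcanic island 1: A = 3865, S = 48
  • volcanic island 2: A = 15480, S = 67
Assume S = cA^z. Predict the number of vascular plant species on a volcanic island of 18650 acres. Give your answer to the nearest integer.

70

z = ln(67/48) / ln(15480/3865) = 0.3335 / 1.3876 = 0.2403
c = 48 / 3865^0.2403 = 48 / 7.28 = 6.593
S₃ = 6.593 × 18650^0.2403 = 6.593 × 10.63 ≈ 70.07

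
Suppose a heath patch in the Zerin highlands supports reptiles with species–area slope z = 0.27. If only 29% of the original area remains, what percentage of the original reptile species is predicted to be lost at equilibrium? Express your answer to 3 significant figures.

28.4%

S_new/S_old = (A_new/A_old)^z = 0.29^0.27
= exp(0.27 × ln 0.29) = exp(0.27 × -1.2379) = exp(-0.3342) ≈ 0.7159
Fraction lost = 1 − 0.7159 = 0.2841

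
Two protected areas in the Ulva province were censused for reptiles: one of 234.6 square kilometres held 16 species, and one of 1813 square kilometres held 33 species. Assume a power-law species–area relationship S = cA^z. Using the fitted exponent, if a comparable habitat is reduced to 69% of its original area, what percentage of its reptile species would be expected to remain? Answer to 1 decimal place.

z = ln(33/16) / ln(1813/234.6) = 0.7239 / 2.0449 = 0.3540
S_new/S_old = (A_new/A_old)^z = 0.69^0.3540 = exp(0.3540 × -0.3711) = 0.8769

87.7%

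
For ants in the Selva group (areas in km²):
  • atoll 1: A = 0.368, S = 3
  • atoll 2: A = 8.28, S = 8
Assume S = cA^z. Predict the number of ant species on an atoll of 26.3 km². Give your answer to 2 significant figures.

z = ln(8/3) / ln(8.28/0.368) = 0.9808 / 3.1135 = 0.3150
c = 3 / 0.368^0.3150 = 3 / 0.7298 = 4.11
S₃ = 4.11 × 26.3^0.3150 = 4.11 × 2.801 ≈ 11.51

12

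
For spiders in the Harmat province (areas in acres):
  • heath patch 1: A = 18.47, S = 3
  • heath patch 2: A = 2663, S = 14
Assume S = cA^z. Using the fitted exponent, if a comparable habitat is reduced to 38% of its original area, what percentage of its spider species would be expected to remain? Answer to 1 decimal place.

z = ln(14/3) / ln(2663/18.47) = 1.5404 / 4.9711 = 0.3099
S_new/S_old = (A_new/A_old)^z = 0.38^0.3099 = exp(0.3099 × -0.9676) = 0.7409

74.1%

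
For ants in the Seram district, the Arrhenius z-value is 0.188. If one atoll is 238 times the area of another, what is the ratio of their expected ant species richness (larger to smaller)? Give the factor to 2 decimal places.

2.80

S₂/S₁ = (A₂/A₁)^z = 238^0.188
ln(S₂/S₁) = 0.188 × ln 238 = 0.188 × 5.4723 = 1.0288
S₂/S₁ = e^1.0288 ≈ 2.798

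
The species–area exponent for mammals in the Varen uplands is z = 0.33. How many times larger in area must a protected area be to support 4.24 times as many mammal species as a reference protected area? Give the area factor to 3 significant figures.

(A₂/A₁)^0.33 = 4.24, so A₂/A₁ = 4.24^(1/0.33) = 4.24^3.03
ln(A₂/A₁) = ln 4.24 / 0.33 = 1.4446 / 0.33 = 4.3775
A₂/A₁ = e^4.3775 ≈ 79.64

79.6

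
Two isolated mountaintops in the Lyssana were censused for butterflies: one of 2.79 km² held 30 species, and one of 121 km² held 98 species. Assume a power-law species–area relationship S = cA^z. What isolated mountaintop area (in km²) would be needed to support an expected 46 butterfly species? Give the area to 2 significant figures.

z = ln(98/30) / ln(121/2.79) = 1.1838 / 3.7697 = 0.3140
c = 30 / 2.79^0.3140 = 30 / 1.38 = 21.74
A = (46/21.74)^(1/0.3140) ⇒ ln A = ln(2.116)/0.3140 = 2.3872
A = e^2.3872 ≈ 10.88 km²

11 km²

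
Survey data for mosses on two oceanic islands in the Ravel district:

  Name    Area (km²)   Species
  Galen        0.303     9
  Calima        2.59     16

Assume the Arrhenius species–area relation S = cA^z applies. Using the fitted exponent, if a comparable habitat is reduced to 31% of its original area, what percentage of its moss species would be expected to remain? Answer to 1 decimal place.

z = ln(16/9) / ln(2.59/0.303) = 0.5754 / 2.1457 = 0.2681
S_new/S_old = (A_new/A_old)^z = 0.31^0.2681 = exp(0.2681 × -1.1712) = 0.7305

73.0%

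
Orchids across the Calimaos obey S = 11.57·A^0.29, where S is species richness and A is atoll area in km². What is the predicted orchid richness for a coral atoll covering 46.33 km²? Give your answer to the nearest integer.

S = 11.57 × 46.33^0.29
ln S = ln 11.57 + 0.29 × ln 46.33 = 2.4484 + 0.29 × 3.8358 = 3.5608
S = e^3.5608 ≈ 35.19

35 species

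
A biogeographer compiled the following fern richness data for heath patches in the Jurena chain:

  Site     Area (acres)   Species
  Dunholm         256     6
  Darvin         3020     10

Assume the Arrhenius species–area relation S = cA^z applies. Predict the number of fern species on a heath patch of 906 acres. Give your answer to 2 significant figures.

z = ln(10/6) / ln(3020/256) = 0.5108 / 2.4678 = 0.2070
c = 6 / 256^0.2070 = 6 / 3.151 = 1.904
S₃ = 1.904 × 906^0.2070 = 1.904 × 4.094 ≈ 7.794

7.8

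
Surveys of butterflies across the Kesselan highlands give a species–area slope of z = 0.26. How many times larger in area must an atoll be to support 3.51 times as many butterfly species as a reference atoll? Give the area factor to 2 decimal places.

125.12

(A₂/A₁)^0.26 = 3.51, so A₂/A₁ = 3.51^(1/0.26) = 3.51^3.846
ln(A₂/A₁) = ln 3.51 / 0.26 = 1.2556 / 0.26 = 4.8293
A₂/A₁ = e^4.8293 ≈ 125.1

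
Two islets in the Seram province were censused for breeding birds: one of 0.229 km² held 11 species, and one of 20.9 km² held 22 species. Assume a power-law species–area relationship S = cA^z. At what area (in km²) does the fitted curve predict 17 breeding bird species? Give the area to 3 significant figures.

3.90 km²

z = ln(22/11) / ln(20.9/0.229) = 0.6931 / 4.5138 = 0.1536
c = 11 / 0.229^0.1536 = 11 / 0.7974 = 13.79
A = (17/13.79)^(1/0.1536) ⇒ ln A = ln(1.232)/0.1536 = 1.3608
A = e^1.3608 ≈ 3.899 km²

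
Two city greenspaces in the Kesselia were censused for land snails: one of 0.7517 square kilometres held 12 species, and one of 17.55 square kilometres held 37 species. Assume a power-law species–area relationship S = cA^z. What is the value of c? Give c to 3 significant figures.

13.3

z = ln(S₂/S₁) / ln(A₂/A₁) = ln(37/12) / ln(17.55/0.7517) = 1.1260 / 3.1505 = 0.3574
c = S₁ / A₁^z = 12 / 0.7517^0.3574 = 12 / 0.903 = 13.29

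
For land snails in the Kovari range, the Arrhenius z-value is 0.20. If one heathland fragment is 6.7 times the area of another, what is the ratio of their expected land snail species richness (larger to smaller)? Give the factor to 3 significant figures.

1.46

S₂/S₁ = (A₂/A₁)^z = 6.7^0.2
ln(S₂/S₁) = 0.2 × ln 6.7 = 0.2 × 1.9021 = 0.3804
S₂/S₁ = e^0.3804 ≈ 1.463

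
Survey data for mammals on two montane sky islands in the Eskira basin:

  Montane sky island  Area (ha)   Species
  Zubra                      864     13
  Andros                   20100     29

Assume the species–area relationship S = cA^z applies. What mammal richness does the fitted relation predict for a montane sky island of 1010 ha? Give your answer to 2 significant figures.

14

z = ln(29/13) / ln(20100/864) = 0.8023 / 3.1469 = 0.2550
c = 13 / 864^0.2550 = 13 / 5.607 = 2.319
S₃ = 2.319 × 1010^0.2550 = 2.319 × 5.834 ≈ 13.53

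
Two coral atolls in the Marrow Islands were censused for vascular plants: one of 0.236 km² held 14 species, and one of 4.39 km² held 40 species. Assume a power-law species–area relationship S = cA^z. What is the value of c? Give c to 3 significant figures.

23.5

z = ln(S₂/S₁) / ln(A₂/A₁) = ln(40/14) / ln(4.39/0.236) = 1.0498 / 2.9233 = 0.3591
c = S₁ / A₁^z = 14 / 0.236^0.3591 = 14 / 0.5954 = 23.51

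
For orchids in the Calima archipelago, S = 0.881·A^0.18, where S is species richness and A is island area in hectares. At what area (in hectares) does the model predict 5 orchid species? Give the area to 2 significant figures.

5 = 0.881 × A^0.18  ⇒  A^0.18 = 5/0.881 = 5.675
ln A = ln(5.675) / 0.18 = 1.7361 / 0.18 = 9.6452
A = e^9.6452 ≈ 15447 hectares

15000 hectares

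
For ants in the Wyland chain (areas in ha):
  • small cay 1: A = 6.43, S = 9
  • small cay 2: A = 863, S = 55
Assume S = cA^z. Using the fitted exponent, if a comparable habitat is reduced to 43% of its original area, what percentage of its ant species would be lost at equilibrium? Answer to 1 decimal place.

26.8%

z = ln(55/9) / ln(863/6.43) = 1.8101 / 4.8994 = 0.3695
S_new/S_old = (A_new/A_old)^z = 0.43^0.3695 = exp(0.3695 × -0.8440) = 0.7321
Fraction lost = 1 − 0.7321 = 0.2679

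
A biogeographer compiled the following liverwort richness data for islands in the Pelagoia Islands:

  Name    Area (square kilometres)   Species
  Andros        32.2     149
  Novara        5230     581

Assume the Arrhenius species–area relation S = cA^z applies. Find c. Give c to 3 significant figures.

58.9

z = ln(S₂/S₁) / ln(A₂/A₁) = ln(581/149) / ln(5230/32.2) = 1.3608 / 5.0902 = 0.2673
c = S₁ / A₁^z = 149 / 32.2^0.2673 = 149 / 2.53 = 58.9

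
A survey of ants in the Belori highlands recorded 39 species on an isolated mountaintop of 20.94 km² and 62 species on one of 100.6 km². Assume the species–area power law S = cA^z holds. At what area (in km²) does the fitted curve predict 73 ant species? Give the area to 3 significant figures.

z = ln(62/39) / ln(100.6/20.94) = 0.4636 / 1.5695 = 0.2954
c = 39 / 20.94^0.2954 = 39 / 2.456 = 15.88
A = (73/15.88)^(1/0.2954) ⇒ ln A = ln(4.597)/0.2954 = 5.1641
A = e^5.1641 ≈ 174.9 km²

175 km²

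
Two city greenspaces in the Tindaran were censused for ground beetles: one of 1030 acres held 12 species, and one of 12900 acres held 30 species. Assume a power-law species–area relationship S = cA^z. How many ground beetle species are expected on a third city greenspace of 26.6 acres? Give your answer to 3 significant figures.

z = ln(30/12) / ln(12900/1030) = 0.9163 / 2.5277 = 0.3625
c = 12 / 1030^0.3625 = 12 / 12.36 = 0.9705
S₃ = 0.9705 × 26.6^0.3625 = 0.9705 × 3.285 ≈ 3.188

3.19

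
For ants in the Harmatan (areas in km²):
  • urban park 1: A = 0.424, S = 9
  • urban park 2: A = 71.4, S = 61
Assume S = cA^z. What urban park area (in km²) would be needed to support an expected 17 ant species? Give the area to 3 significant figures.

z = ln(61/9) / ln(71.4/0.424) = 1.9136 / 5.1263 = 0.3733
c = 9 / 0.424^0.3733 = 9 / 0.7259 = 12.4
A = (17/12.4)^(1/0.3733) ⇒ ln A = ln(1.371)/0.3733 = 0.8457
A = e^0.8457 ≈ 2.33 km²

2.33 km²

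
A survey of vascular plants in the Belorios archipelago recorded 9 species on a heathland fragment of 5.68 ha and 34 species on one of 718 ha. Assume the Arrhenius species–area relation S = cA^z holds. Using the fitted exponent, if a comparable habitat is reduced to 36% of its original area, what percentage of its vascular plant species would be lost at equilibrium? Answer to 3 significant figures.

z = ln(34/9) / ln(718/5.68) = 1.3291 / 4.8395 = 0.2746
S_new/S_old = (A_new/A_old)^z = 0.36^0.2746 = exp(0.2746 × -1.0217) = 0.7553
Fraction lost = 1 − 0.7553 = 0.2447

24.5%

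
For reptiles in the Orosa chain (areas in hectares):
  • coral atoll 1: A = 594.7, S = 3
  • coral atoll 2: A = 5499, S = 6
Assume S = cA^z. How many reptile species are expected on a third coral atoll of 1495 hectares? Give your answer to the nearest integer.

4

z = ln(6/3) / ln(5499/594.7) = 0.6931 / 2.2243 = 0.3116
c = 3 / 594.7^0.3116 = 3 / 7.321 = 0.4098
S₃ = 0.4098 × 1495^0.3116 = 0.4098 × 9.757 ≈ 3.998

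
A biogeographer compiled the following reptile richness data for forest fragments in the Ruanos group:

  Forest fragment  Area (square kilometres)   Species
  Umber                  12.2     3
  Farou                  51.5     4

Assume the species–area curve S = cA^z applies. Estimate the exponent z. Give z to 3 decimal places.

0.200

Taking logs: ln S = ln c + z ln A, so z = (ln S₂ − ln S₁)/(ln A₂ − ln A₁).
z = ln(4/3) / ln(51.5/12.2) = ln(1.333) / ln(4.221) = 0.2877 / 1.4401 = 0.1998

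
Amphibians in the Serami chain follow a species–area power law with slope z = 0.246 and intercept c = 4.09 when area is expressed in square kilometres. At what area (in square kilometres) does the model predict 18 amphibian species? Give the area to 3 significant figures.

18 = 4.09 × A^0.246  ⇒  A^0.246 = 18/4.09 = 4.401
ln A = ln(4.401) / 0.246 = 1.4818 / 0.246 = 6.0237
A = e^6.0237 ≈ 413.1 square kilometres

413 square kilometres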